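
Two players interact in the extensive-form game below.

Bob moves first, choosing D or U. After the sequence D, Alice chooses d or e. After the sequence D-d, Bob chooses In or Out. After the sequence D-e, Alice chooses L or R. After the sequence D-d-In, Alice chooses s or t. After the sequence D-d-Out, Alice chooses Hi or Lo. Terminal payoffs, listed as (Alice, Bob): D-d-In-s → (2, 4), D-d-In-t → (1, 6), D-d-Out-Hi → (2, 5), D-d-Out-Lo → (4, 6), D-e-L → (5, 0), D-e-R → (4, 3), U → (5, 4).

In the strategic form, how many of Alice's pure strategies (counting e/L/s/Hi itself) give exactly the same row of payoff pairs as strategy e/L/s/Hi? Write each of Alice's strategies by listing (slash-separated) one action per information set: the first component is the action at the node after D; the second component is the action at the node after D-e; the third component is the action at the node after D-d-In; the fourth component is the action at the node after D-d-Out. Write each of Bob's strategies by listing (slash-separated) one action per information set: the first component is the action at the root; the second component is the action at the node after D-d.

4

Row for e/L/s/Hi (columns D/In, D/Out, U/In, U/Out): (5,0) (5,0) (5,4) (5,4).
Under e/L/s/Hi, Alice's choice at the node after D-d-In and at the node after D-d-Out can never be reached regardless of what Bob does, so varying those choices leaves every outcome unchanged.
Holding the reachable choices fixed and varying the unreachable ones freely already gives 2 × 2 = 4 equivalent strategies.
No other strategy reproduces this row, so those 4 are the full class: e/L/s/Hi, e/L/s/Lo, e/L/t/Hi, e/L/t/Lo.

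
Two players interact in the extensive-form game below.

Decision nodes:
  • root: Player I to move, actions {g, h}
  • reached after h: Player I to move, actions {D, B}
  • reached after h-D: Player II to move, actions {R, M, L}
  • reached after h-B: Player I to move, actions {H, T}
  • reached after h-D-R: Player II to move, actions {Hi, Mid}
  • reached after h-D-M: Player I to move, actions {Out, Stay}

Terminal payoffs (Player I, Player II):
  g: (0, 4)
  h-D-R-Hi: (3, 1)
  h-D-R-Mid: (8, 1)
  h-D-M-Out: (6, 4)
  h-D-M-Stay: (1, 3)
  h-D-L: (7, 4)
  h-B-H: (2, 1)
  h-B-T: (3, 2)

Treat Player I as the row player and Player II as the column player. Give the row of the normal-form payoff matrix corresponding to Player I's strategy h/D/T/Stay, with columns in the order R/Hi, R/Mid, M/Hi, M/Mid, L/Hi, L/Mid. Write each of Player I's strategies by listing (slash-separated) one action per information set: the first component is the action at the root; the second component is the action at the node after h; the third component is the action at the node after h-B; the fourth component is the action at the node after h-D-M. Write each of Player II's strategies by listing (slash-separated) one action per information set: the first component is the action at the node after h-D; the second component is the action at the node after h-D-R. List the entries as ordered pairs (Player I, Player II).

(3,1) (8,1) (1,3) (1,3) (7,4) (7,4)

vs R/Hi: Player I plays h → Player I plays D at [h] → Player II plays R at [h-D] → Player II plays Hi at [h-D-R] → (3, 1)
vs R/Mid: Player I plays h → Player I plays D at [h] → Player II plays R at [h-D] → Player II plays Mid at [h-D-R] → (8, 1)
vs M/Hi: Player I plays h → Player I plays D at [h] → Player II plays M at [h-D] → Player I plays Stay at [h-D-M] → (1, 3)
vs M/Mid: Player I plays h → Player I plays D at [h] → Player II plays M at [h-D] → Player I plays Stay at [h-D-M] → (1, 3)
vs L/Hi: Player I plays h → Player I plays D at [h] → Player II plays L at [h-D] → (7, 4)
vs L/Mid: Player I plays h → Player I plays D at [h] → Player II plays L at [h-D] → (7, 4)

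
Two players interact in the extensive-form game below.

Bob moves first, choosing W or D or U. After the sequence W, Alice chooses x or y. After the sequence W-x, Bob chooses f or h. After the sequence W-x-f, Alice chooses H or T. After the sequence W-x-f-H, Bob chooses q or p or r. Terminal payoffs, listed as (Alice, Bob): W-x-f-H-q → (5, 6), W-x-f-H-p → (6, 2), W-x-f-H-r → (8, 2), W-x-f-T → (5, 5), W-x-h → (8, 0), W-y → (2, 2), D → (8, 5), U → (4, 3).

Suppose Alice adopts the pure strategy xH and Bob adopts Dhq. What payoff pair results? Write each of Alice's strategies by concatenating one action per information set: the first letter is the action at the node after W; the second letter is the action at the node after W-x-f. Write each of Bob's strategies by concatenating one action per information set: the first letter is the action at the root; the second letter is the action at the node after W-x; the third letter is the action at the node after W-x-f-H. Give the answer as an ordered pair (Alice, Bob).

Trace the play path from the root:
  Bob plays D
→ terminal payoff (8, 5).
(Alice's choice at the node after W is never reached on this path, so it doesn't affect the outcome.)

(8, 5)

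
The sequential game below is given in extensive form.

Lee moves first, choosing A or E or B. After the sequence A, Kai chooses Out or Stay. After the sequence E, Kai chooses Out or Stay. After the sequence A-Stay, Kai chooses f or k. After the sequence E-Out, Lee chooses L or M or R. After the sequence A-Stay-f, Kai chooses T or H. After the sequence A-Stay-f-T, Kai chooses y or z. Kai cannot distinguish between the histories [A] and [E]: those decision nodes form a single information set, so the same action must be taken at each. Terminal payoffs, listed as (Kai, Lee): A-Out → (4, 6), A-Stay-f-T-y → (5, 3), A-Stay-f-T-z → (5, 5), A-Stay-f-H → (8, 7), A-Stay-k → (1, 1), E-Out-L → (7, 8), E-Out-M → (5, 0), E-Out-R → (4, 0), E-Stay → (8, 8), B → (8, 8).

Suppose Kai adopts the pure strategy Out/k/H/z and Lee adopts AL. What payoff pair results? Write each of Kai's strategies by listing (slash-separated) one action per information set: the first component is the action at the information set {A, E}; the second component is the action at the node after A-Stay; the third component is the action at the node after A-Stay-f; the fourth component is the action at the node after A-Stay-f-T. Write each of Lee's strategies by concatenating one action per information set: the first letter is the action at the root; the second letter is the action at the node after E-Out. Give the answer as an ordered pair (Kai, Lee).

Trace the play path from the root:
  Lee plays A
  Kai plays Out at [A]
→ terminal payoff (4, 6).
(Kai's choice at the node after A-Stay is never reached on this path, so it doesn't affect the outcome.)

(4, 6)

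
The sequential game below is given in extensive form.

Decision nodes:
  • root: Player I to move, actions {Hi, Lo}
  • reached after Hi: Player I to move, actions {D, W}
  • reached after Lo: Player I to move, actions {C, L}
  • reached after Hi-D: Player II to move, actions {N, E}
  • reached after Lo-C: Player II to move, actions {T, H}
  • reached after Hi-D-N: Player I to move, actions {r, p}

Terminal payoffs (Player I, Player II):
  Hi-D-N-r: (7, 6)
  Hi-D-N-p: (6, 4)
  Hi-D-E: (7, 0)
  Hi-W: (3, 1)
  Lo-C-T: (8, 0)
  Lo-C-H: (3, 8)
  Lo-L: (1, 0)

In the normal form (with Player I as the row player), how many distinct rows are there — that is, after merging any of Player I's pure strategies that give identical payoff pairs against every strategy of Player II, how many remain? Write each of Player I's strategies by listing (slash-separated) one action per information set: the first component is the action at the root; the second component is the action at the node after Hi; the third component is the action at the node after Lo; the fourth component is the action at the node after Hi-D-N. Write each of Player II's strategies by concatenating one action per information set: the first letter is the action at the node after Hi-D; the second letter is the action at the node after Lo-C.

Player I has 16 pure strategies: Hi/D/C/r, Hi/D/C/p, Hi/D/L/r, Hi/D/L/p, Hi/W/C/r, Hi/W/C/p, Hi/W/L/r, Hi/W/L/p, Lo/D/C/r, Lo/D/C/p, Lo/D/L/r, Lo/D/L/p, Lo/W/C/r, Lo/W/C/p, Lo/W/L/r, Lo/W/L/p. Columns: NT, NH, ET, EH.
{Hi/D/C/r, Hi/D/L/r} → row (7,6) (7,6) (7,0) (7,0)
{Hi/D/C/p, Hi/D/L/p} → row (6,4) (6,4) (7,0) (7,0)
{Hi/W/C/r, Hi/W/C/p, Hi/W/L/r, Hi/W/L/p} → row (3,1) (3,1) (3,1) (3,1)
{Lo/D/C/r, Lo/D/C/p, Lo/W/C/r, Lo/W/C/p} → row (8,0) (3,8) (8,0) (3,8)
{Lo/D/L/r, Lo/D/L/p, Lo/W/L/r, Lo/W/L/p} → row (1,0) (1,0) (1,0) (1,0)
That's 5 distinct rows out of 16 strategies.

5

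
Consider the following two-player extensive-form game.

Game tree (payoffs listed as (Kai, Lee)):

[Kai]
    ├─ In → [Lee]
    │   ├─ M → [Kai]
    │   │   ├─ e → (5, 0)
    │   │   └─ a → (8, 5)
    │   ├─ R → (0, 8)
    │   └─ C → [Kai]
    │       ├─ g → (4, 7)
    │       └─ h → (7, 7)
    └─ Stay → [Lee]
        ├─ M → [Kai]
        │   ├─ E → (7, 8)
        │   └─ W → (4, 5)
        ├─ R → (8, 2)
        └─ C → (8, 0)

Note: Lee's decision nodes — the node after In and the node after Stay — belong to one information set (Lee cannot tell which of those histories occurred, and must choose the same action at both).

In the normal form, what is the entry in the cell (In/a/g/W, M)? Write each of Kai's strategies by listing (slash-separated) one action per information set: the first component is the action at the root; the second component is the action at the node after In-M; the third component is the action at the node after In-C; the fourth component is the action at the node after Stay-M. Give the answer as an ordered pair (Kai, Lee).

Trace the play path from the root:
  Kai plays In
  Lee plays M at [In]
  Kai plays a at [In-M]
→ terminal payoff (8, 5).
(Kai's choice at the node after In-C is never reached on this path, so it doesn't affect the outcome.)

(8, 5)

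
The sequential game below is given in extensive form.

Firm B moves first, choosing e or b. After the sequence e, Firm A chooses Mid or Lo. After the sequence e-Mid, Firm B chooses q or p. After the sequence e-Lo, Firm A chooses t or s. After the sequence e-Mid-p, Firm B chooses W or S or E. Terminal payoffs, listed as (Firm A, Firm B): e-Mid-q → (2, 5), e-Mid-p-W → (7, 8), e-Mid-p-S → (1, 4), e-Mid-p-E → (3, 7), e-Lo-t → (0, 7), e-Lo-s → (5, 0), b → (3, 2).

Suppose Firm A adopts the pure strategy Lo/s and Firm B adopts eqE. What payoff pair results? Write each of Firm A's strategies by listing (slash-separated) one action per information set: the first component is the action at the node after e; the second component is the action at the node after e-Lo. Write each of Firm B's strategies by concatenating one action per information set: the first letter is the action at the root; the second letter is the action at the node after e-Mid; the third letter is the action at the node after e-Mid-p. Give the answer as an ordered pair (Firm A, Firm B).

Trace the play path from the root:
  Firm B plays e
  Firm A plays Lo at [e]
  Firm A plays s at [e-Lo]
→ terminal payoff (5, 0).
(Firm B's choice at the node after e-Mid is never reached on this path, so it doesn't affect the outcome.)

(5, 0)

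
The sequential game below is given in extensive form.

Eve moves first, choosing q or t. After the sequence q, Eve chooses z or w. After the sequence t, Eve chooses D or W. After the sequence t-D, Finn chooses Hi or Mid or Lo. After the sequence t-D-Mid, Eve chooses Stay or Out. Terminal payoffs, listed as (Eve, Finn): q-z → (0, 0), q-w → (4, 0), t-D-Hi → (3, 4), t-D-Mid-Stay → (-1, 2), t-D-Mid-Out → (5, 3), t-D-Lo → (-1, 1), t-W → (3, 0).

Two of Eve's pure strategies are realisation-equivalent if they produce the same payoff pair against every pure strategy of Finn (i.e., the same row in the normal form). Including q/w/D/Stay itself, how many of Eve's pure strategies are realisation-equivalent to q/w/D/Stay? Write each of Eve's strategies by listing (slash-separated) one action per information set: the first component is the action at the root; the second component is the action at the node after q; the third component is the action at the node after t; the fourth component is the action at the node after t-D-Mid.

Row for q/w/D/Stay (columns Hi, Mid, Lo): (4,0) (4,0) (4,0).
Under q/w/D/Stay, Eve's choice at the node after t and at the node after t-D-Mid can never be reached regardless of what Finn does, so varying those choices leaves every outcome unchanged.
Holding the reachable choices fixed and varying the unreachable ones freely already gives 2 × 2 = 4 equivalent strategies.
No other strategy reproduces this row, so those 4 are the full class: q/w/D/Stay, q/w/D/Out, q/w/W/Stay, q/w/W/Out.

4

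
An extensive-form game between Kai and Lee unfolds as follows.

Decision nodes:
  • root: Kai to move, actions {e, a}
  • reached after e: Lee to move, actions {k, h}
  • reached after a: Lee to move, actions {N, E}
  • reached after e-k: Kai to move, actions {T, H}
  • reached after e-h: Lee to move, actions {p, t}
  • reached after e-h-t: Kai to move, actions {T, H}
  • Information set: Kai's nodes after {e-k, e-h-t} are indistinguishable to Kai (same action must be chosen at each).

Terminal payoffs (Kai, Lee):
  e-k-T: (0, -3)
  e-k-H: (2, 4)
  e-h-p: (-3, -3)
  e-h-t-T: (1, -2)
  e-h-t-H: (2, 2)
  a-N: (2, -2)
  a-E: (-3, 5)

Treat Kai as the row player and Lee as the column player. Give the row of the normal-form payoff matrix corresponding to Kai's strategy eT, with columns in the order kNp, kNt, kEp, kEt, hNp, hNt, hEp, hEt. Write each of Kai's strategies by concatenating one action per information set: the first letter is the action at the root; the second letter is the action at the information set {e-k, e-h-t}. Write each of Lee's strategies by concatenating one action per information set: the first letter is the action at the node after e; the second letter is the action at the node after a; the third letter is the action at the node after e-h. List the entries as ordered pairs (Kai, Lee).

vs kNp: Kai plays e → Lee plays k at [e] → Kai plays T at [e-k] → (0, -3)
vs kNt: Kai plays e → Lee plays k at [e] → Kai plays T at [e-k] → (0, -3)
vs kEp: Kai plays e → Lee plays k at [e] → Kai plays T at [e-k] → (0, -3)
vs kEt: Kai plays e → Lee plays k at [e] → Kai plays T at [e-k] → (0, -3)
vs hNp: Kai plays e → Lee plays h at [e] → Lee plays p at [e-h] → (-3, -3)
vs hNt: Kai plays e → Lee plays h at [e] → Lee plays t at [e-h] → Kai plays T at [e-h-t] → (1, -2)
vs hEp: Kai plays e → Lee plays h at [e] → Lee plays p at [e-h] → (-3, -3)
vs hEt: Kai plays e → Lee plays h at [e] → Lee plays t at [e-h] → Kai plays T at [e-h-t] → (1, -2)

(0,-3) (0,-3) (0,-3) (0,-3) (-3,-3) (1,-2) (-3,-3) (1,-2)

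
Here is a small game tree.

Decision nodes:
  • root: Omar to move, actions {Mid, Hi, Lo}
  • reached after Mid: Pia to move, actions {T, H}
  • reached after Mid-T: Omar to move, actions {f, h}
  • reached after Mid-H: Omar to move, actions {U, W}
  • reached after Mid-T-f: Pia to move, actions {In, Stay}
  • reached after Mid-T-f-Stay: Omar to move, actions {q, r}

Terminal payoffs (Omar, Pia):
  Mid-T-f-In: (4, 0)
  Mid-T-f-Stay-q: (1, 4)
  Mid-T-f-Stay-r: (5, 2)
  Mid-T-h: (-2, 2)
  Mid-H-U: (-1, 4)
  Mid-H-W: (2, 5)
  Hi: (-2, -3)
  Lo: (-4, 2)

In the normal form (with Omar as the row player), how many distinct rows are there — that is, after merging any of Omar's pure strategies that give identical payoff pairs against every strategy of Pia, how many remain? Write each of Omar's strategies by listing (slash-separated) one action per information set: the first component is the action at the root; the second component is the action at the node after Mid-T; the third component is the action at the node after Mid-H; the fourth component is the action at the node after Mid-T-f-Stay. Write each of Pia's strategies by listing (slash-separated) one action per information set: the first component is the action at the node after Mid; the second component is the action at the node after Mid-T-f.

Omar has 24 pure strategies: Mid/f/U/q, Mid/f/U/r, Mid/f/W/q, Mid/f/W/r, Mid/h/U/q, Mid/h/U/r, Mid/h/W/q, Mid/h/W/r, Hi/f/U/q, Hi/f/U/r, Hi/f/W/q, Hi/f/W/r, Hi/h/U/q, Hi/h/U/r, Hi/h/W/q, Hi/h/W/r, Lo/f/U/q, Lo/f/U/r, Lo/f/W/q, Lo/f/W/r, Lo/h/U/q, Lo/h/U/r, Lo/h/W/q, Lo/h/W/r. Columns: T/In, T/Stay, H/In, H/Stay.
{Mid/f/U/q} → row (4,0) (1,4) (-1,4) (-1,4)
{Mid/f/U/r} → row (4,0) (5,2) (-1,4) (-1,4)
{Mid/f/W/q} → row (4,0) (1,4) (2,5) (2,5)
{Mid/f/W/r} → row (4,0) (5,2) (2,5) (2,5)
{Mid/h/U/q, Mid/h/U/r} → row (-2,2) (-2,2) (-1,4) (-1,4)
{Mid/h/W/q, Mid/h/W/r} → row (-2,2) (-2,2) (2,5) (2,5)
{Hi/f/U/q, Hi/f/U/r, Hi/f/W/q, Hi/f/W/r, Hi/h/U/q, Hi/h/U/r, Hi/h/W/q, Hi/h/W/r} → row (-2,-3) (-2,-3) (-2,-3) (-2,-3)
{Lo/f/U/q, Lo/f/U/r, Lo/f/W/q, Lo/f/W/r, Lo/h/U/q, Lo/h/U/r, Lo/h/W/q, Lo/h/W/r} → row (-4,2) (-4,2) (-4,2) (-4,2)
That's 8 distinct rows out of 24 strategies.

8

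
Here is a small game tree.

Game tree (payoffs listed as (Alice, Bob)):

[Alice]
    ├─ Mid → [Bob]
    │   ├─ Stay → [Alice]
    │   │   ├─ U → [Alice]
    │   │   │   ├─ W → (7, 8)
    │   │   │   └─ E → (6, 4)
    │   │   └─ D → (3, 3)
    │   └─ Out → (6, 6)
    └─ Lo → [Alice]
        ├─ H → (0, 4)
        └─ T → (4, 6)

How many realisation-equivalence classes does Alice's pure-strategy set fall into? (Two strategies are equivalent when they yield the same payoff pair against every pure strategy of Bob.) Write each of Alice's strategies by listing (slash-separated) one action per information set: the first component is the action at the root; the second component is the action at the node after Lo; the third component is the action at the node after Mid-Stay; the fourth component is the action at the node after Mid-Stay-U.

Alice has 16 pure strategies: Mid/H/U/W, Mid/H/U/E, Mid/H/D/W, Mid/H/D/E, Mid/T/U/W, Mid/T/U/E, Mid/T/D/W, Mid/T/D/E, Lo/H/U/W, Lo/H/U/E, Lo/H/D/W, Lo/H/D/E, Lo/T/U/W, Lo/T/U/E, Lo/T/D/W, Lo/T/D/E. Columns: Stay, Out.
{Mid/H/U/W, Mid/T/U/W} → row (7,8) (6,6)
{Mid/H/U/E, Mid/T/U/E} → row (6,4) (6,6)
{Mid/H/D/W, Mid/H/D/E, Mid/T/D/W, Mid/T/D/E} → row (3,3) (6,6)
{Lo/H/U/W, Lo/H/U/E, Lo/H/D/W, Lo/H/D/E} → row (0,4) (0,4)
{Lo/T/U/W, Lo/T/U/E, Lo/T/D/W, Lo/T/D/E} → row (4,6) (4,6)
That's 5 distinct rows out of 16 strategies.

5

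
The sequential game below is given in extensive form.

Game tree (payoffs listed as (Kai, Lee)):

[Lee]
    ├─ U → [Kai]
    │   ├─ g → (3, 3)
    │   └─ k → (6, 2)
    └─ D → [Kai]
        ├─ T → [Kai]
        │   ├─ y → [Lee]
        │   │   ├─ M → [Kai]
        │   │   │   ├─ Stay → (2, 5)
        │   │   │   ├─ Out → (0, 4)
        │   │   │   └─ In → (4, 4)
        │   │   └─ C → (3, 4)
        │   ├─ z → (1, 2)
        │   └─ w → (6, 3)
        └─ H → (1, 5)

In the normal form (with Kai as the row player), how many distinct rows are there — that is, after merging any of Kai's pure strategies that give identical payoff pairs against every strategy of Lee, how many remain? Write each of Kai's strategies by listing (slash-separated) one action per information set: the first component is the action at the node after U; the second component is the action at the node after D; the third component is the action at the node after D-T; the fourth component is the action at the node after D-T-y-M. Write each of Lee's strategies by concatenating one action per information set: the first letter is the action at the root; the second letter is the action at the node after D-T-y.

Kai has 36 pure strategies: g/T/y/Stay, g/T/y/Out, g/T/y/In, g/T/z/Stay, g/T/z/Out, g/T/z/In, g/T/w/Stay, g/T/w/Out, g/T/w/In, g/H/y/Stay, g/H/y/Out, g/H/y/In, g/H/z/Stay, g/H/z/Out, g/H/z/In, g/H/w/Stay, g/H/w/Out, g/H/w/In, k/T/y/Stay, k/T/y/Out, k/T/y/In, k/T/z/Stay, k/T/z/Out, k/T/z/In, k/T/w/Stay, k/T/w/Out, k/T/w/In, k/H/y/Stay, k/H/y/Out, k/H/y/In, k/H/z/Stay, k/H/z/Out, k/H/z/In, k/H/w/Stay, k/H/w/Out, k/H/w/In. Columns: UM, UC, DM, DC.
{g/T/y/Stay} → row (3,3) (3,3) (2,5) (3,4)
{g/T/y/Out} → row (3,3) (3,3) (0,4) (3,4)
{g/T/y/In} → row (3,3) (3,3) (4,4) (3,4)
{g/T/z/Stay, g/T/z/Out, g/T/z/In} → row (3,3) (3,3) (1,2) (1,2)
{g/T/w/Stay, g/T/w/Out, g/T/w/In} → row (3,3) (3,3) (6,3) (6,3)
{g/H/y/Stay, g/H/y/Out, g/H/y/In, g/H/z/Stay, g/H/z/Out, g/H/z/In, g/H/w/Stay, g/H/w/Out, g/H/w/In} → row (3,3) (3,3) (1,5) (1,5)
{k/T/y/Stay} → row (6,2) (6,2) (2,5) (3,4)
{k/T/y/Out} → row (6,2) (6,2) (0,4) (3,4)
{k/T/y/In} → row (6,2) (6,2) (4,4) (3,4)
{k/T/z/Stay, k/T/z/Out, k/T/z/In} → row (6,2) (6,2) (1,2) (1,2)
{k/T/w/Stay, k/T/w/Out, k/T/w/In} → row (6,2) (6,2) (6,3) (6,3)
{k/H/y/Stay, k/H/y/Out, k/H/y/In, k/H/z/Stay, k/H/z/Out, k/H/z/In, k/H/w/Stay, k/H/w/Out, k/H/w/In} → row (6,2) (6,2) (1,5) (1,5)
That's 12 distinct rows out of 36 strategies.

12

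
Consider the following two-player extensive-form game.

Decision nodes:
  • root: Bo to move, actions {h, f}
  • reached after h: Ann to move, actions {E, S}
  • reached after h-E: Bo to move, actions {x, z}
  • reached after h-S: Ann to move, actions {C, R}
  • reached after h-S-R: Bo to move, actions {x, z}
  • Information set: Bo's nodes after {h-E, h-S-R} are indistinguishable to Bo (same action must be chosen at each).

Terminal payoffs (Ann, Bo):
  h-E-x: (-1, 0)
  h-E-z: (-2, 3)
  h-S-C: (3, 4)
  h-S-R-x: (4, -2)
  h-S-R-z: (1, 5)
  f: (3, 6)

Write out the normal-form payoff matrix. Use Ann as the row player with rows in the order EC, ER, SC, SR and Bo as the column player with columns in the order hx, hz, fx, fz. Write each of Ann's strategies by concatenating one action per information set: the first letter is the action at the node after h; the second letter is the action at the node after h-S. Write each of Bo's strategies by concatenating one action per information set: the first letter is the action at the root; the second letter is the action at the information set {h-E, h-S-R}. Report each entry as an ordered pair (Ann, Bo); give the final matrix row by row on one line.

EC: (-1,0) (-2,3) (3,6) (3,6) | ER: (-1,0) (-2,3) (3,6) (3,6) | SC: (3,4) (3,4) (3,6) (3,6) | SR: (4,-2) (1,5) (3,6) (3,6)

Row EC: hx→(-1,0), hz→(-2,3), fx→(3,6), fz→(3,6)
Row ER: hx→(-1,0), hz→(-2,3), fx→(3,6), fz→(3,6)
Row SC: hx→(3,4), hz→(3,4), fx→(3,6), fz→(3,6)
Row SR: hx→(4,-2), hz→(1,5), fx→(3,6), fz→(3,6)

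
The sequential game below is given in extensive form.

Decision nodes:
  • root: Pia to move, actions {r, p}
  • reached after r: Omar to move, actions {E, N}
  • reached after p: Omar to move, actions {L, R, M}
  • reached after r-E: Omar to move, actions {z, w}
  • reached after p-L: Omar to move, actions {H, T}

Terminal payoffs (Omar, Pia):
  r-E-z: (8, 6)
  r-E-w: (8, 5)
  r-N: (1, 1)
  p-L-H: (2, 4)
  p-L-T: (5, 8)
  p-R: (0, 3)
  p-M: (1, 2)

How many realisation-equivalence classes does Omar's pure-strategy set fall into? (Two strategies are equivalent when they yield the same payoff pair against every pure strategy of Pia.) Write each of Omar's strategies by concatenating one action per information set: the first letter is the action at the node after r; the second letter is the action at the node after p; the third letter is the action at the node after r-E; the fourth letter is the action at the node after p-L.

Omar has 24 pure strategies: ELzH, ELzT, ELwH, ELwT, ERzH, ERzT, ERwH, ERwT, EMzH, EMzT, EMwH, EMwT, NLzH, NLzT, NLwH, NLwT, NRzH, NRzT, NRwH, NRwT, NMzH, NMzT, NMwH, NMwT. Columns: r, p.
{ELzH} → row (8,6) (2,4)
{ELzT} → row (8,6) (5,8)
{ELwH} → row (8,5) (2,4)
{ELwT} → row (8,5) (5,8)
{ERzH, ERzT} → row (8,6) (0,3)
{ERwH, ERwT} → row (8,5) (0,3)
{EMzH, EMzT} → row (8,6) (1,2)
{EMwH, EMwT} → row (8,5) (1,2)
{NLzH, NLwH} → row (1,1) (2,4)
{NLzT, NLwT} → row (1,1) (5,8)
{NRzH, NRzT, NRwH, NRwT} → row (1,1) (0,3)
{NMzH, NMzT, NMwH, NMwT} → row (1,1) (1,2)
That's 12 distinct rows out of 24 strategies.

12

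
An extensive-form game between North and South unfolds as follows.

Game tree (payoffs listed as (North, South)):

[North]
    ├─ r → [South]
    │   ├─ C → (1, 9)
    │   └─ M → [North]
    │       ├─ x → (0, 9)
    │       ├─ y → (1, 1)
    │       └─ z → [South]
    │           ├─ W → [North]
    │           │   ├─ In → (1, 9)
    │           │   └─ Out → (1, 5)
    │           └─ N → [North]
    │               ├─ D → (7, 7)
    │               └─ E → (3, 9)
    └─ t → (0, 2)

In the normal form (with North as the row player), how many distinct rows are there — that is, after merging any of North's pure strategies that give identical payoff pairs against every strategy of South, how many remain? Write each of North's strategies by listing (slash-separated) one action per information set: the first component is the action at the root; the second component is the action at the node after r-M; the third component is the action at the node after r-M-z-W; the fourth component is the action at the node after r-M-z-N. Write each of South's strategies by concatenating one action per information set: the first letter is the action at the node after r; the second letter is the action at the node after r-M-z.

7

North has 24 pure strategies: r/x/In/D, r/x/In/E, r/x/Out/D, r/x/Out/E, r/y/In/D, r/y/In/E, r/y/Out/D, r/y/Out/E, r/z/In/D, r/z/In/E, r/z/Out/D, r/z/Out/E, t/x/In/D, t/x/In/E, t/x/Out/D, t/x/Out/E, t/y/In/D, t/y/In/E, t/y/Out/D, t/y/Out/E, t/z/In/D, t/z/In/E, t/z/Out/D, t/z/Out/E. Columns: CW, CN, MW, MN.
{r/x/In/D, r/x/In/E, r/x/Out/D, r/x/Out/E} → row (1,9) (1,9) (0,9) (0,9)
{r/y/In/D, r/y/In/E, r/y/Out/D, r/y/Out/E} → row (1,9) (1,9) (1,1) (1,1)
{r/z/In/D} → row (1,9) (1,9) (1,9) (7,7)
{r/z/In/E} → row (1,9) (1,9) (1,9) (3,9)
{r/z/Out/D} → row (1,9) (1,9) (1,5) (7,7)
{r/z/Out/E} → row (1,9) (1,9) (1,5) (3,9)
{t/x/In/D, t/x/In/E, t/x/Out/D, t/x/Out/E, t/y/In/D, t/y/In/E, t/y/Out/D, t/y/Out/E, t/z/In/D, t/z/In/E, t/z/Out/D, t/z/Out/E} → row (0,2) (0,2) (0,2) (0,2)
That's 7 distinct rows out of 24 strategies.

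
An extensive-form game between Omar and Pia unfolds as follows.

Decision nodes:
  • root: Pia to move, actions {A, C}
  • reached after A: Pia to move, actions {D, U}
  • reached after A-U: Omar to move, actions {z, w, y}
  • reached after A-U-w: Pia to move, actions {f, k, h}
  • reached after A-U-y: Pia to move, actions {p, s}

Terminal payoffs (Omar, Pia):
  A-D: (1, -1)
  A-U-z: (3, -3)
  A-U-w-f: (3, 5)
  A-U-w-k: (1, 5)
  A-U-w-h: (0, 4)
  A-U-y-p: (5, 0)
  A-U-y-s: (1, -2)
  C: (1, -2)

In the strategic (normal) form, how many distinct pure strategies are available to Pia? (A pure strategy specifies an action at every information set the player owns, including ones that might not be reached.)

Pia owns the root with actions {A, C} — two choices.
Pia owns the node after A with actions {D, U} — two choices.
Pia owns the node after A-U-w with actions {f, k, h} — three choices.
Pia owns the node after A-U-y with actions {p, s} — two choices.
A pure strategy fixes one action at each information set independently, so the count is the product 2 × 2 × 3 × 2 = 24.
(For reference, Omar has 3 pure strategies, giving a 24×3 normal-form matrix.)

24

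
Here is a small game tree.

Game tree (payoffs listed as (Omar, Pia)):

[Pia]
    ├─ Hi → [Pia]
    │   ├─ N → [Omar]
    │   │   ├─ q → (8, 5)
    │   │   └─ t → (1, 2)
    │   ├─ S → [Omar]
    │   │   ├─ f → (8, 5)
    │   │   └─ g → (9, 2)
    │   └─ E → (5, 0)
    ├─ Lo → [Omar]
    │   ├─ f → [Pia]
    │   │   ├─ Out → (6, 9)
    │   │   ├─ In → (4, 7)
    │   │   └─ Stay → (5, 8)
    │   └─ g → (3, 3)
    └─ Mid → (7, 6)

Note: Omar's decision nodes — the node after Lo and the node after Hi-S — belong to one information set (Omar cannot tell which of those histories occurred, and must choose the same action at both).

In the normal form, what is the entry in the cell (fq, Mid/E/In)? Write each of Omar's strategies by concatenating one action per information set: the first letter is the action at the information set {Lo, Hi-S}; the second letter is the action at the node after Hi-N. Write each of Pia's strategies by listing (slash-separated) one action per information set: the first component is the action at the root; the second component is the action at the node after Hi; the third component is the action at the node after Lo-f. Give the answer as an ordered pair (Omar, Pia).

Trace the play path from the root:
  Pia plays Mid
→ terminal payoff (7, 6).
(Omar's choice at the information set {Lo, Hi-S} is never reached on this path, so it doesn't affect the outcome.)

(7, 6)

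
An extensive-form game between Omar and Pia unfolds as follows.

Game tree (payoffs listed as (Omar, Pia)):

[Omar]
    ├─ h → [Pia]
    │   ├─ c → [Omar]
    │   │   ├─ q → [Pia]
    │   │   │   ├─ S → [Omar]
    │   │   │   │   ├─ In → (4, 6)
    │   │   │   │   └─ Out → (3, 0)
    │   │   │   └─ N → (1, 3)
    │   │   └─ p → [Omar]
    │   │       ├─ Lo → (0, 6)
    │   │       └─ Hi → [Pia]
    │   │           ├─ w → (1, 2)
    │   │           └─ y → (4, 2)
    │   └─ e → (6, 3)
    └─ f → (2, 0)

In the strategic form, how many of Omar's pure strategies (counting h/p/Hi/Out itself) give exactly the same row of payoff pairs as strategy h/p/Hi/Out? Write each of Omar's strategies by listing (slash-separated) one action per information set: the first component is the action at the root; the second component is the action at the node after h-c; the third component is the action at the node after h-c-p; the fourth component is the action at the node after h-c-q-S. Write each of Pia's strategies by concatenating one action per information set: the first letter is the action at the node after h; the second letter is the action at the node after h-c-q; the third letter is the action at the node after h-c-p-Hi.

Row for h/p/Hi/Out (columns cSw, cSy, cNw, cNy, eSw, eSy, eNw, eNy): (1,2) (4,2) (1,2) (4,2) (6,3) (6,3) (6,3) (6,3).
Under h/p/Hi/Out, Omar's choice at the node after h-c-q-S can never be reached regardless of what Pia does, so varying those choices leaves every outcome unchanged.
Holding the reachable choices fixed and varying the unreachable one freely already gives 2 equivalent strategies.
No other strategy reproduces this row, so those 2 are the full class: h/p/Hi/In, h/p/Hi/Out.

2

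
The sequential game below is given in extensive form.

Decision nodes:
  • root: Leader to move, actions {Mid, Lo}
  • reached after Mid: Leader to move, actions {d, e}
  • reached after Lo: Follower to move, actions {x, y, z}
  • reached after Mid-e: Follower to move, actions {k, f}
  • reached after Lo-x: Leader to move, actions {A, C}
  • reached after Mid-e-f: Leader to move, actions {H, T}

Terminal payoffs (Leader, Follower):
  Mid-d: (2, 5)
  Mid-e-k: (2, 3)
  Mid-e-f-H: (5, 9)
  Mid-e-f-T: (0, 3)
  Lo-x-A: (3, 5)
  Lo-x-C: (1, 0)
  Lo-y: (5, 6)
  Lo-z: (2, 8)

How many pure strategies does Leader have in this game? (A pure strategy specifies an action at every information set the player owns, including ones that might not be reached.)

16

Leader owns the root with actions {Mid, Lo} — two choices.
Leader owns the node after Mid with actions {d, e} — two choices.
Leader owns the node after Lo-x with actions {A, C} — two choices.
Leader owns the node after Mid-e-f with actions {H, T} — two choices.
A pure strategy fixes one action at each information set independently, so the count is the product 2 × 2 × 2 × 2 = 16.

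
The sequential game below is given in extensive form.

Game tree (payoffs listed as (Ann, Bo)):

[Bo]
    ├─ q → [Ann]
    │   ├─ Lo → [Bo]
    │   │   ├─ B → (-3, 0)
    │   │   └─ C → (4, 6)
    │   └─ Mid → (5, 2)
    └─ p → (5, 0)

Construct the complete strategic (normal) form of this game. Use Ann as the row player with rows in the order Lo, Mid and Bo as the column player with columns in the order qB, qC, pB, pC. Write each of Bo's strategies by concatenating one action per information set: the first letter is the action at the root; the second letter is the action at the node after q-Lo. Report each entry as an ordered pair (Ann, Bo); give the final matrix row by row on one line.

Lo: (-3,0) (4,6) (5,0) (5,0) | Mid: (5,2) (5,2) (5,0) (5,0)

           qB       qC       pB       pC
  Lo   (-3,0)    (4,6)    (5,0)    (5,0)
 Mid    (5,2)    (5,2)    (5,0)    (5,0)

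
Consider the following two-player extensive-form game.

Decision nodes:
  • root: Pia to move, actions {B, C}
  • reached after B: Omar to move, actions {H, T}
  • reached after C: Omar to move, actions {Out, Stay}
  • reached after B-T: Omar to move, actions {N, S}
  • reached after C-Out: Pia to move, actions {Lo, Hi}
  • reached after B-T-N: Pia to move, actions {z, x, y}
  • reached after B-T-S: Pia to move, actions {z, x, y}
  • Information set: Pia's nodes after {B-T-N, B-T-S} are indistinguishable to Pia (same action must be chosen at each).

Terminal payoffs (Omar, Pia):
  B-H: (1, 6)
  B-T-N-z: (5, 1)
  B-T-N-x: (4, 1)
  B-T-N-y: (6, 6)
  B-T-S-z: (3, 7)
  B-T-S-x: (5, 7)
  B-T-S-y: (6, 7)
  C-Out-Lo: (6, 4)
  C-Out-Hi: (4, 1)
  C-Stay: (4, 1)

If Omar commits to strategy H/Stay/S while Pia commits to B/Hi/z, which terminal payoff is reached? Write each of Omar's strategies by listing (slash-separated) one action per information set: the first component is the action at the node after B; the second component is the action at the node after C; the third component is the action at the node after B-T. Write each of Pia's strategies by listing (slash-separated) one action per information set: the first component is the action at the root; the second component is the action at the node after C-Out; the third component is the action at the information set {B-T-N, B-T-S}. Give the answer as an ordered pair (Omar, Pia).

Trace the play path from the root:
  Pia plays B
  Omar plays H at [B]
→ terminal payoff (1, 6).
(Omar's choice at the node after C is never reached on this path, so it doesn't affect the outcome.)

(1, 6)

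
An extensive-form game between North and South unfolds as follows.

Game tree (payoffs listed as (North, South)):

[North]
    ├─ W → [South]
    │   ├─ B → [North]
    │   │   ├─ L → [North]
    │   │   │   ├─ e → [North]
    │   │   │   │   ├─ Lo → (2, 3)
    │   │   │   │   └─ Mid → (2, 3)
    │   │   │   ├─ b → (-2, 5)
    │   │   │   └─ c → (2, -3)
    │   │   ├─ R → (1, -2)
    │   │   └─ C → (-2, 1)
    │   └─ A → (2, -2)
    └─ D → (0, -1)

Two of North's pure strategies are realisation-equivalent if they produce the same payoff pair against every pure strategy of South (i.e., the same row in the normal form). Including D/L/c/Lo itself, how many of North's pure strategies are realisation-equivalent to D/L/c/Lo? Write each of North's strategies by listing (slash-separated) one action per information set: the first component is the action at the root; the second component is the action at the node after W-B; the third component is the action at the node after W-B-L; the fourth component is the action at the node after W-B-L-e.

Row for D/L/c/Lo (columns B, A): (0,-1) (0,-1).
Under D/L/c/Lo, North's choice at the node after W-B and at the node after W-B-L and at the node after W-B-L-e can never be reached regardless of what South does, so varying those choices leaves every outcome unchanged.
Holding the reachable choices fixed and varying the unreachable ones freely already gives 3 × 3 × 2 = 18 equivalent strategies.
No other strategy reproduces this row, so those 18 are the full class: D/L/e/Lo, D/L/e/Mid, D/L/b/Lo, D/L/b/Mid, D/L/c/Lo, D/L/c/Mid, D/R/e/Lo, D/R/e/Mid, D/R/b/Lo, D/R/b/Mid, D/R/c/Lo, D/R/c/Mid, D/C/e/Lo, D/C/e/Mid, D/C/b/Lo, D/C/b/Mid, D/C/c/Lo, D/C/c/Mid.

18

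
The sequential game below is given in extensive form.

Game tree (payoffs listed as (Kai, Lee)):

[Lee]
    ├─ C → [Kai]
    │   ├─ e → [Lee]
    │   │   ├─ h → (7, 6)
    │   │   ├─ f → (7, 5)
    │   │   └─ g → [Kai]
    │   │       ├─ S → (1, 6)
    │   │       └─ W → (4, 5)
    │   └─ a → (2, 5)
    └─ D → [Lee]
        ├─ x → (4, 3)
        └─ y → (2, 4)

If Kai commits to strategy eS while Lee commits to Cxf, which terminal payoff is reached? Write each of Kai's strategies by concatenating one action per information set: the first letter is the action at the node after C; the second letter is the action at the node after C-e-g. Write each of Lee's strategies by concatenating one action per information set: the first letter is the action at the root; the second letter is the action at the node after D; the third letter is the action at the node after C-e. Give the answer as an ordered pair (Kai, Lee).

Trace the play path from the root:
  Lee plays C
  Kai plays e at [C]
  Lee plays f at [C-e]
→ terminal payoff (7, 5).
(Kai's choice at the node after C-e-g is never reached on this path, so it doesn't affect the outcome.)

(7, 5)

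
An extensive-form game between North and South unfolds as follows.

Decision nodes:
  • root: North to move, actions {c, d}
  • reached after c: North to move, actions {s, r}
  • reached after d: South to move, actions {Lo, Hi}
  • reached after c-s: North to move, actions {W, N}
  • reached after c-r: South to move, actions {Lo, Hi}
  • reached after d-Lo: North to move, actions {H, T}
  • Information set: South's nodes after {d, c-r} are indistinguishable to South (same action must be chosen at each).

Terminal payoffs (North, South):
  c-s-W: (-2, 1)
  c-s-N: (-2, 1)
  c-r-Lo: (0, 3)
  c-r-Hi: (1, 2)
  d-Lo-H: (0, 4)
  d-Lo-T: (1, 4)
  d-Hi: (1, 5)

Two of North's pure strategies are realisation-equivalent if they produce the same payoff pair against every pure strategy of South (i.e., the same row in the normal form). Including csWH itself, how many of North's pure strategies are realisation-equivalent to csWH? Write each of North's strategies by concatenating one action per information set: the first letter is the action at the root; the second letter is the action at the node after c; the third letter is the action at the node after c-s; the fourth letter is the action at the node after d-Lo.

Row for csWH (columns Lo, Hi): (-2,1) (-2,1).
Under csWH, North's choice at the node after d-Lo can never be reached regardless of what South does, so varying those choices leaves every outcome unchanged.
Holding the reachable choices fixed and varying the unreachable one freely already gives 2 equivalent strategies.
Checking the remaining rows, csNH, csNT also happen to give the same payoffs in every column, bringing the total to 4: csWH, csWT, csNH, csNT.

4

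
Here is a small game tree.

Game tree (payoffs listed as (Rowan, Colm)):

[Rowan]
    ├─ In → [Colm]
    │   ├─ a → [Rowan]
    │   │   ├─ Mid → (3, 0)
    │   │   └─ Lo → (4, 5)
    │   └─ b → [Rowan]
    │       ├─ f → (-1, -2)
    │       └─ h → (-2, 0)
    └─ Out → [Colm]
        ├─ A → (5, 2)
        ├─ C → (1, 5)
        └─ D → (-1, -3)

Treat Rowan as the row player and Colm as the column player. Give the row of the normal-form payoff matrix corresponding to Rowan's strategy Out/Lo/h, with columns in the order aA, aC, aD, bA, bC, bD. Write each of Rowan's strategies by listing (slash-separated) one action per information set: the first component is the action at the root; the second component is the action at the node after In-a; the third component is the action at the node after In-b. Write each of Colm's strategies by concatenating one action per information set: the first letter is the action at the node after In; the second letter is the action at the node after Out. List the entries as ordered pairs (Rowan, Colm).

vs aA: Rowan plays Out → Colm plays A at [Out] → (5, 2)
vs aC: Rowan plays Out → Colm plays C at [Out] → (1, 5)
vs aD: Rowan plays Out → Colm plays D at [Out] → (-1, -3)
vs bA: Rowan plays Out → Colm plays A at [Out] → (5, 2)
vs bC: Rowan plays Out → Colm plays C at [Out] → (1, 5)
vs bD: Rowan plays Out → Colm plays D at [Out] → (-1, -3)

(5,2) (1,5) (-1,-3) (5,2) (1,5) (-1,-3)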